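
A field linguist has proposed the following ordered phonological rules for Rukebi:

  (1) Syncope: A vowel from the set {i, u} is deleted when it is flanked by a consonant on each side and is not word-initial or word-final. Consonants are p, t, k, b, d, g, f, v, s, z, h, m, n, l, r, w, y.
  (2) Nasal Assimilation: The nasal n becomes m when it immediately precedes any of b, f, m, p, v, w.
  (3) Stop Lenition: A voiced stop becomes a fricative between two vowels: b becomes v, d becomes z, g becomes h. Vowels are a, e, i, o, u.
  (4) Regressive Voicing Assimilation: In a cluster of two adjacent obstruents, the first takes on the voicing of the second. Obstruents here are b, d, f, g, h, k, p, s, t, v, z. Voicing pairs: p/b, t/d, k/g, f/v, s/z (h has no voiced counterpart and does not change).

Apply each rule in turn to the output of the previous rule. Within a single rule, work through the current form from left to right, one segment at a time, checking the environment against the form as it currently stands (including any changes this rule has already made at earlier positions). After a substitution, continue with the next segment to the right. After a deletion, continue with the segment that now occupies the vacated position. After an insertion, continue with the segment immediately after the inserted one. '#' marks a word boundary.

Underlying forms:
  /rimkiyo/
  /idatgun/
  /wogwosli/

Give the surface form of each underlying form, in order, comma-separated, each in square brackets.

[rmkyo], [izadgn], [wogwosli]

/rimkiyo/:
  (1) Syncope: [rimkiyo] → [rmkyo]
  (2) Nasal Assimilation: no change — [rmkyo]
  (3) Stop Lenition: no change — [rmkyo]
  (4) Regressive Voicing Assimilation: no change — [rmkyo]
/idatgun/:
  (1) Syncope: [idatgun] → [idatgn]
  (2) Nasal Assimilation: no change — [idatgn]
  (3) Stop Lenition: [idatgn] → [izatgn]
  (4) Regressive Voicing Assimilation: [izatgn] → [izadgn]
/wogwosli/:
  (1) Syncope: no change — [wogwosli]
  (2) Nasal Assimilation: no change — [wogwosli]
  (3) Stop Lenition: no change — [wogwosli]
  (4) Regressive Voicing Assimilation: no change — [wogwosli]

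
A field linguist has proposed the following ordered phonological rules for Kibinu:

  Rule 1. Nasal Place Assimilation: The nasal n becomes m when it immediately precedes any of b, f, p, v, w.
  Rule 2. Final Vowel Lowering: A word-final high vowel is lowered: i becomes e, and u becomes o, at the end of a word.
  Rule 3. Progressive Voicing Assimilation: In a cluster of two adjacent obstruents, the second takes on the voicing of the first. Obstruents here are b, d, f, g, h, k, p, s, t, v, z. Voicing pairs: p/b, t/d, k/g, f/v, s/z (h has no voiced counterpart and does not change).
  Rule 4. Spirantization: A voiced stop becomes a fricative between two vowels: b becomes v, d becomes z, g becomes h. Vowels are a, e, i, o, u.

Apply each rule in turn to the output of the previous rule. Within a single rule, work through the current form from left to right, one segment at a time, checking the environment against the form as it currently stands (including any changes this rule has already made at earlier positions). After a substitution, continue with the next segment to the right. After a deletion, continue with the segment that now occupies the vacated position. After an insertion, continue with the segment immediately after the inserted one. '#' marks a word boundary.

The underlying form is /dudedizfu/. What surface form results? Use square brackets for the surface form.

Rule 1 Nasal Place Assimilation: no change — [dudedizfu]
Rule 2 Final Vowel Lowering: [dudedizfu] → [dudedizfo]
Rule 3 Progressive Voicing Assimilation: [dudedizfo] → [dudedizvo]
Rule 4 Spirantization: [dudedizvo] → [duzezizvo]

[duzezizvo]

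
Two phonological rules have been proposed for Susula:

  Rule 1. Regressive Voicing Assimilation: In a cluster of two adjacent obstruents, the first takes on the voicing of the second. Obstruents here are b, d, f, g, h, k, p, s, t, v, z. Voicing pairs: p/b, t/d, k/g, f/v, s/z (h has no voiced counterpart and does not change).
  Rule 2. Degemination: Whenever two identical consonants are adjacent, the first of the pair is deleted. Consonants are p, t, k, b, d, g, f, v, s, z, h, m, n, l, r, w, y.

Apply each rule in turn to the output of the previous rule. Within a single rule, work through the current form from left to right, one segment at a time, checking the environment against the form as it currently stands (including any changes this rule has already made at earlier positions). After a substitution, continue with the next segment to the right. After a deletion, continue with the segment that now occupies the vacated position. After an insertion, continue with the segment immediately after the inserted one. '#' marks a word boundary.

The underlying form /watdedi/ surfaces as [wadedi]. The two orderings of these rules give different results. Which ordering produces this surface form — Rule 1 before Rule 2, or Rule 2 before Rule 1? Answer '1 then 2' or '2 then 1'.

1 then 2

Order 1 then 2:
  1 Regressive Voicing Assimilation: [watdedi] → [waddedi]
  2 Degemination: [waddedi] → [wadedi]
  result: [wadedi]
Order 2 then 1:
  2 Degemination: no change — [watdedi]
  1 Regressive Voicing Assimilation: [watdedi] → [waddedi]
  result: [waddedi]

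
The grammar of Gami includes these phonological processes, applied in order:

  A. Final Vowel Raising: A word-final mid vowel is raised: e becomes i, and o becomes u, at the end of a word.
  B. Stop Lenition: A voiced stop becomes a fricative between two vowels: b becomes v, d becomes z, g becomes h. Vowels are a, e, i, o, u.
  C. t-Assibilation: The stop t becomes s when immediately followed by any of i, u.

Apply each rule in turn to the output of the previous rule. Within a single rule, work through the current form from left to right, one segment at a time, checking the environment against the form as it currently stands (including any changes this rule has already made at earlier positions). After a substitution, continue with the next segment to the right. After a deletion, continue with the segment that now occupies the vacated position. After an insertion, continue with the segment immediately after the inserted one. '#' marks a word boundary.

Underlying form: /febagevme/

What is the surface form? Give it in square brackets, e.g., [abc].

[fevahevmi]

A Final Vowel Raising: [febagevme] → [febagevmi]
B Stop Lenition: [febagevmi] → [fevahevmi]
C t-Assibilation: no change — [fevahevmi]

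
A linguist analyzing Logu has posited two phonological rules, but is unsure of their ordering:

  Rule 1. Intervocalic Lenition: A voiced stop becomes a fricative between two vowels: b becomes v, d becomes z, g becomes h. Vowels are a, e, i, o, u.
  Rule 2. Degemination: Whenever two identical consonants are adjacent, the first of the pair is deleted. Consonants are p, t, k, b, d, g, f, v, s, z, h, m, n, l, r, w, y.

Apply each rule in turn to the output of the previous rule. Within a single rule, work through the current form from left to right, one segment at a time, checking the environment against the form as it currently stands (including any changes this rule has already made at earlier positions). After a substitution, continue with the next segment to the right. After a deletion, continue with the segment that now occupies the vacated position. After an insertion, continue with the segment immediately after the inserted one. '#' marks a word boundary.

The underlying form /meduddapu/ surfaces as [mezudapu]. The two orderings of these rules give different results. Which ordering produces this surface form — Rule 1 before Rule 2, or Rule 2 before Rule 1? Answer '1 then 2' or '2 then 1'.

Order 1 then 2:
  1 Intervocalic Lenition: [meduddapu] → [mezuddapu]
  2 Degemination: [mezuddapu] → [mezudapu]
  result: [mezudapu]
Order 2 then 1:
  2 Degemination: [meduddapu] → [medudapu]
  1 Intervocalic Lenition: [medudapu] → [mezuzapu]
  result: [mezuzapu]

1 then 2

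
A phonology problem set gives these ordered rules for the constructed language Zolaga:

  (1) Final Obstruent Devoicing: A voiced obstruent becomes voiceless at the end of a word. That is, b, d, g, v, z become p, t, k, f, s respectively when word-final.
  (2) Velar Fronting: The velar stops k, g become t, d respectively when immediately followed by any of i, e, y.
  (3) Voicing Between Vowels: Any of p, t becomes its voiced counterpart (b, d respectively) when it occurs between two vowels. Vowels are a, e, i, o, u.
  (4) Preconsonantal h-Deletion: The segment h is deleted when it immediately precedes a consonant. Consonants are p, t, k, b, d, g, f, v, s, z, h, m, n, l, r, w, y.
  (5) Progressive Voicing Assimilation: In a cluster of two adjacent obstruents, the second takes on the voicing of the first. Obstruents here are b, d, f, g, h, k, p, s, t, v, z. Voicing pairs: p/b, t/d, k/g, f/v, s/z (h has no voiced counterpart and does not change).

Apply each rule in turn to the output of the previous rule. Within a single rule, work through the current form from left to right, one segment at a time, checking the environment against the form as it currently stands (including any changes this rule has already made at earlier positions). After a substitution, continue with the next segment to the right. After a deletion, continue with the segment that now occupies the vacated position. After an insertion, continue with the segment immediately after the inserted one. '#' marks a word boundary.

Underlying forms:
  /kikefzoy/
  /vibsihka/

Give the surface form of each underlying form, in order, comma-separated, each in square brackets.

/kikefzoy/:
  (1) Final Obstruent Devoicing: no change — [kikefzoy]
  (2) Velar Fronting: [kikefzoy] → [titefzoy]
  (3) Voicing Between Vowels: [titefzoy] → [tidefzoy]
  (4) Preconsonantal h-Deletion: no change — [tidefzoy]
  (5) Progressive Voicing Assimilation: [tidefzoy] → [tidefsoy]
/vibsihka/:
  (1) Final Obstruent Devoicing: no change — [vibsihka]
  (2) Velar Fronting: no change — [vibsihka]
  (3) Voicing Between Vowels: no change — [vibsihka]
  (4) Preconsonantal h-Deletion: [vibsihka] → [vibsika]
  (5) Progressive Voicing Assimilation: [vibsika] → [vibzika]

[tidefsoy], [vibzika]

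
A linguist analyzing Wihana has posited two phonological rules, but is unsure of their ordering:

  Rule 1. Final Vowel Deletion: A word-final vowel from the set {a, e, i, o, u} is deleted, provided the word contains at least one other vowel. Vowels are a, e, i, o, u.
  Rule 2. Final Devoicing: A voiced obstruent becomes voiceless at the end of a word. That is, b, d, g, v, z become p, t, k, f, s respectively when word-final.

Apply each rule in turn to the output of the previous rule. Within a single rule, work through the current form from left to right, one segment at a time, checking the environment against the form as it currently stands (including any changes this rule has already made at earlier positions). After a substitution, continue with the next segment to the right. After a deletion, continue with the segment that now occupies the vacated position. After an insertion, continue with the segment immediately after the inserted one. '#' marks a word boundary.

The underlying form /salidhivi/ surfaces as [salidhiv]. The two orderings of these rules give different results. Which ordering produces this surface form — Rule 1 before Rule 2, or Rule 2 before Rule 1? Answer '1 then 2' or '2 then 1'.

2 then 1

Order 1 then 2:
  1 Final Vowel Deletion: [salidhivi] → [salidhiv]
  2 Final Devoicing: [salidhiv] → [salidhif]
  result: [salidhif]
Order 2 then 1:
  2 Final Devoicing: no change — [salidhivi]
  1 Final Vowel Deletion: [salidhivi] → [salidhiv]
  result: [salidhiv]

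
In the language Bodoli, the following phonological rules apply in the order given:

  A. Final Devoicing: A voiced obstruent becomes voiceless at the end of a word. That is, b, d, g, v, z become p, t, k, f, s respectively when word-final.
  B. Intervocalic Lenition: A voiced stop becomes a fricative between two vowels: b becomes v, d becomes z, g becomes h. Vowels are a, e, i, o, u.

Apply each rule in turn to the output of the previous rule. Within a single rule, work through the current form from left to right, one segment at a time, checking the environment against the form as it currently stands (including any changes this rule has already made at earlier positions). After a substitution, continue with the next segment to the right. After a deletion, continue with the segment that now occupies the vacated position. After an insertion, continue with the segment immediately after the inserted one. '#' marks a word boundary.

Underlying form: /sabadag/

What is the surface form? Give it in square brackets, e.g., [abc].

[savazak]

A Final Devoicing: [sabadag] → [sabadak]
B Intervocalic Lenition: [sabadak] → [savazak]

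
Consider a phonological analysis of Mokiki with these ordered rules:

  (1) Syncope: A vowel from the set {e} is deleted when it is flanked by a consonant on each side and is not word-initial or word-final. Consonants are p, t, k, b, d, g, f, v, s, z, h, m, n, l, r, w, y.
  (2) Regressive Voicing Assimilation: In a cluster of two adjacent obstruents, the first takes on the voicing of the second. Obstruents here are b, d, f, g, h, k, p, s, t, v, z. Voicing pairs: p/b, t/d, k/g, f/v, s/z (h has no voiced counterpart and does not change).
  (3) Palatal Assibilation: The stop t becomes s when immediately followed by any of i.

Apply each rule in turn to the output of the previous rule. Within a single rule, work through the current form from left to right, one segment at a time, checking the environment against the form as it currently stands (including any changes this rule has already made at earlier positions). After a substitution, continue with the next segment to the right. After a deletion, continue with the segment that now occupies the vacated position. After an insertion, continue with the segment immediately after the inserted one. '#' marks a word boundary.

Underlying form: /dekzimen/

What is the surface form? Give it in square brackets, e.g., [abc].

[tgzimn]

(1) Syncope: [dekzimen] → [dkzimn]
(2) Regressive Voicing Assimilation: [dkzimn] → [tgzimn]
(3) Palatal Assibilation: no change — [tgzimn]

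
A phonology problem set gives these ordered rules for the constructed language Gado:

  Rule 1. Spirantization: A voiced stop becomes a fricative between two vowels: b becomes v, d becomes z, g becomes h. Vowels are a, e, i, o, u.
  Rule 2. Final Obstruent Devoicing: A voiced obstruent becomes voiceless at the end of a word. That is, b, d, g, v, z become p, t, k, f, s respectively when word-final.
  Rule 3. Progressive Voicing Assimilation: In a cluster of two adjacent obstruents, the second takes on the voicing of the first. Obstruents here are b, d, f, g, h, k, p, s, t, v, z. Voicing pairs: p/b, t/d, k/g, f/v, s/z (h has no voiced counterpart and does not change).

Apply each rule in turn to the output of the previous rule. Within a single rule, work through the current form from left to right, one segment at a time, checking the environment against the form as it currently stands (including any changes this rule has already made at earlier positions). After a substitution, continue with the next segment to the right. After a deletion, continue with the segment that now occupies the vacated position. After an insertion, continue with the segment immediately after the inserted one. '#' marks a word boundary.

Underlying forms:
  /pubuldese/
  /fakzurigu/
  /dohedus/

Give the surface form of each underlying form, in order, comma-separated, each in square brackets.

[puvuldese], [faksurihu], [dohezus]

/pubuldese/:
  Rule 1 Spirantization: [pubuldese] → [puvuldese]
  Rule 2 Final Obstruent Devoicing: no change — [puvuldese]
  Rule 3 Progressive Voicing Assimilation: no change — [puvuldese]
/fakzurigu/:
  Rule 1 Spirantization: [fakzurigu] → [fakzurihu]
  Rule 2 Final Obstruent Devoicing: no change — [fakzurihu]
  Rule 3 Progressive Voicing Assimilation: [fakzurihu] → [faksurihu]
/dohedus/:
  Rule 1 Spirantization: [dohedus] → [dohezus]
  Rule 2 Final Obstruent Devoicing: no change — [dohezus]
  Rule 3 Progressive Voicing Assimilation: no change — [dohezus]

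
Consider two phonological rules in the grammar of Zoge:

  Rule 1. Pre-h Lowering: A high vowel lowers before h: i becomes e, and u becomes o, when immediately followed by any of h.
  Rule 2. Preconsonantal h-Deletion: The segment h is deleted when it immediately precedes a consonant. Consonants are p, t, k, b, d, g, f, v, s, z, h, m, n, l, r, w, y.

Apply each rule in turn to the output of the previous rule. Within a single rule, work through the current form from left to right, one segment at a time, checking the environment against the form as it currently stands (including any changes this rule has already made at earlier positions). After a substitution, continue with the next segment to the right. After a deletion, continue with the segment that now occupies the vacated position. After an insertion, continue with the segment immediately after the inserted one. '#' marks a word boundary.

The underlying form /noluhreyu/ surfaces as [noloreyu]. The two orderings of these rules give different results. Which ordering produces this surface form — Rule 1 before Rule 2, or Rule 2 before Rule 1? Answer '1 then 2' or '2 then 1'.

Order 1 then 2:
  1 Pre-h Lowering: [noluhreyu] → [nolohreyu]
  2 Preconsonantal h-Deletion: [nolohreyu] → [noloreyu]
  result: [noloreyu]
Order 2 then 1:
  2 Preconsonantal h-Deletion: [noluhreyu] → [nolureyu]
  1 Pre-h Lowering: no change — [nolureyu]
  result: [nolureyu]

1 then 2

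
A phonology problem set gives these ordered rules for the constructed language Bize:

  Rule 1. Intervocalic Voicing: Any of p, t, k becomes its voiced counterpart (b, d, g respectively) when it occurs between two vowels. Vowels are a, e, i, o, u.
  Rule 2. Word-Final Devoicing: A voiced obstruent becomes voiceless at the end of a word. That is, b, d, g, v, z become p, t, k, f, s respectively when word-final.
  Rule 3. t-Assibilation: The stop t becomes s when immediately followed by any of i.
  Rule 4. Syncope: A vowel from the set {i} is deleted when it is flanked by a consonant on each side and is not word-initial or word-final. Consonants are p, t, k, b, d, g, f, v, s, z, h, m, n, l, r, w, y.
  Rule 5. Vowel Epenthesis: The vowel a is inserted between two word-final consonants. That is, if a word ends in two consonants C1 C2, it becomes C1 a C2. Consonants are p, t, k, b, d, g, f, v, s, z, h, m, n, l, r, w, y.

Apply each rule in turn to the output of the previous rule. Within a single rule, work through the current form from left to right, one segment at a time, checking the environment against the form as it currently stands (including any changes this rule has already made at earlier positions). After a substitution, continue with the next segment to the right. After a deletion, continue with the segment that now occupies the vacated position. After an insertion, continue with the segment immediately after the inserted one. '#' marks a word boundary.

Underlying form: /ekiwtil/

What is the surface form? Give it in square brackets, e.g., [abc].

Rule 1 Intervocalic Voicing: [ekiwtil] → [egiwtil]
Rule 2 Word-Final Devoicing: no change — [egiwtil]
Rule 3 t-Assibilation: [egiwtil] → [egiwsil]
Rule 4 Syncope: [egiwsil] → [egwsl]
Rule 5 Vowel Epenthesis: [egwsl] → [egwsal]

[egwsal]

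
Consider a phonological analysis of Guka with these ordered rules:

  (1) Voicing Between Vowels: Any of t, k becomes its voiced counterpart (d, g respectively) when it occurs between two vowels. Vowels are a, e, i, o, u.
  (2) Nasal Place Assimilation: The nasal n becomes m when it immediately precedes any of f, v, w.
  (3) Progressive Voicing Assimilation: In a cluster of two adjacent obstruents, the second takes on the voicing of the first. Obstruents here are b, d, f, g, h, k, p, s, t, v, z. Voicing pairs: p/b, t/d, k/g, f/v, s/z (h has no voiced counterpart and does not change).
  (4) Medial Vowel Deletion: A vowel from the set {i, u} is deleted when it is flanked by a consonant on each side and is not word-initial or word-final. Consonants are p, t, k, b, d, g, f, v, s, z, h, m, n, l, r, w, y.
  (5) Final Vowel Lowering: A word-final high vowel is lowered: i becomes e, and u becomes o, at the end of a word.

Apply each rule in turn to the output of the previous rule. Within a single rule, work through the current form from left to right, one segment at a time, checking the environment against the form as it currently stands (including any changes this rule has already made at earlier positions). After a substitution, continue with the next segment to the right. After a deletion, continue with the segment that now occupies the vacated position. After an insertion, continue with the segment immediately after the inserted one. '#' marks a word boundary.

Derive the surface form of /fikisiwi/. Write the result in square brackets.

[fgswe]

(1) Voicing Between Vowels: [fikisiwi] → [figisiwi]
(2) Nasal Place Assimilation: no change — [figisiwi]
(3) Progressive Voicing Assimilation: no change — [figisiwi]
(4) Medial Vowel Deletion: [figisiwi] → [fgswi]
(5) Final Vowel Lowering: [fgswi] → [fgswe]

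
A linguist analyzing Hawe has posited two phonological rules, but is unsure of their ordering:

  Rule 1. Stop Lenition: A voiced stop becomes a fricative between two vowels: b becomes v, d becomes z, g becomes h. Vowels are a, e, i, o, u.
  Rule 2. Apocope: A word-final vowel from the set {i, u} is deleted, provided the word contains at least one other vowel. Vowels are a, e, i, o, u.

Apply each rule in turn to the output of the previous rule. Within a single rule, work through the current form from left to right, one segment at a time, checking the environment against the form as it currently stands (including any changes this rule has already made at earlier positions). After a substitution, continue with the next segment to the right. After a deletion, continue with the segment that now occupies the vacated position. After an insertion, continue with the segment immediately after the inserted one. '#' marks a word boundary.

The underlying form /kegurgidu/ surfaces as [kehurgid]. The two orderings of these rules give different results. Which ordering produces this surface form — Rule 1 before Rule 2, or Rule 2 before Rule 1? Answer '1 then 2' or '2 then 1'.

Order 1 then 2:
  1 Stop Lenition: [kegurgidu] → [kehurgizu]
  2 Apocope: [kehurgizu] → [kehurgiz]
  result: [kehurgiz]
Order 2 then 1:
  2 Apocope: [kegurgidu] → [kegurgid]
  1 Stop Lenition: [kegurgid] → [kehurgid]
  result: [kehurgid]

2 then 1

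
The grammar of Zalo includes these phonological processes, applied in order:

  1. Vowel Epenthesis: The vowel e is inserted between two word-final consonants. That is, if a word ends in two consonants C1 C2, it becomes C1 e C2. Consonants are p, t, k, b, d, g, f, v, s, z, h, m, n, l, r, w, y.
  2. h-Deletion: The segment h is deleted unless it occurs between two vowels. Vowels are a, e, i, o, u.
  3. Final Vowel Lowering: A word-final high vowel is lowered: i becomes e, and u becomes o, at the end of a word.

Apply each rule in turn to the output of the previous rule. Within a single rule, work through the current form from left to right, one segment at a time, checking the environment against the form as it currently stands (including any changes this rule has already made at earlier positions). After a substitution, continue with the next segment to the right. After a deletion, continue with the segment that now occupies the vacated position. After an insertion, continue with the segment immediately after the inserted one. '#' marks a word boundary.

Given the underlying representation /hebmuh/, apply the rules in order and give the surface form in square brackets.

1 Vowel Epenthesis: no change — [hebmuh]
2 h-Deletion: [hebmuh] → [ebmu]
3 Final Vowel Lowering: [ebmu] → [ebmo]

[ebmo]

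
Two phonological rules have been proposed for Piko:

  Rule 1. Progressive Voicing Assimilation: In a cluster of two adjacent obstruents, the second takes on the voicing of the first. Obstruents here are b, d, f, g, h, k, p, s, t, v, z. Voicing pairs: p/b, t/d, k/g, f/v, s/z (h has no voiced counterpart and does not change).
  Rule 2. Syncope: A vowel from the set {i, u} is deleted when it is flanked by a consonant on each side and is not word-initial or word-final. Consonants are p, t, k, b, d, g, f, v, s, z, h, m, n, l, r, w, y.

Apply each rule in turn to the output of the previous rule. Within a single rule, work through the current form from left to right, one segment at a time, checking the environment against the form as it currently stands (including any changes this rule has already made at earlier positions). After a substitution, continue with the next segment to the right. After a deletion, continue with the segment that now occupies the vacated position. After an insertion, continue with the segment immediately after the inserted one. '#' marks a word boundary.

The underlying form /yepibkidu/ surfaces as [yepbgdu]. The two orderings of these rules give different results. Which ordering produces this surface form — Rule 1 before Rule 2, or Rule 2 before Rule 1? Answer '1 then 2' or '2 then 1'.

1 then 2

Order 1 then 2:
  1 Progressive Voicing Assimilation: [yepibkidu] → [yepibgidu]
  2 Syncope: [yepibgidu] → [yepbgdu]
  result: [yepbgdu]
Order 2 then 1:
  2 Syncope: [yepibkidu] → [yepbkdu]
  1 Progressive Voicing Assimilation: [yepbkdu] → [yeppktu]
  result: [yeppktu]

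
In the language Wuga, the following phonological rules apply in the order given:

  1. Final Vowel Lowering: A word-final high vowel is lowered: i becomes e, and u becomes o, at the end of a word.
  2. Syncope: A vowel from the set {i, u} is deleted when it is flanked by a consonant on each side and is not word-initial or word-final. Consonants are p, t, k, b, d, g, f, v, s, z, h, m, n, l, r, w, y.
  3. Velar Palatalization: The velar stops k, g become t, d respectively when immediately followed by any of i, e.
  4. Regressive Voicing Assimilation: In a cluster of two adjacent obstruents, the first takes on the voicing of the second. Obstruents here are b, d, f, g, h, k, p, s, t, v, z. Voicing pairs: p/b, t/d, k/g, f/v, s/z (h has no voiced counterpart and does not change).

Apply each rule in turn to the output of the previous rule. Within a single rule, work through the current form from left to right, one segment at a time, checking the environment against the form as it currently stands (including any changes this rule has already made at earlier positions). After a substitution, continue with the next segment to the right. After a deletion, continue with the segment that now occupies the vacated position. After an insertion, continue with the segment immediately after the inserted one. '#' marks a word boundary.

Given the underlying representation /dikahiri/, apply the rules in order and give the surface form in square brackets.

[tkahre]

1 Final Vowel Lowering: [dikahiri] → [dikahire]
2 Syncope: [dikahire] → [dkahre]
3 Velar Palatalization: no change — [dkahre]
4 Regressive Voicing Assimilation: [dkahre] → [tkahre]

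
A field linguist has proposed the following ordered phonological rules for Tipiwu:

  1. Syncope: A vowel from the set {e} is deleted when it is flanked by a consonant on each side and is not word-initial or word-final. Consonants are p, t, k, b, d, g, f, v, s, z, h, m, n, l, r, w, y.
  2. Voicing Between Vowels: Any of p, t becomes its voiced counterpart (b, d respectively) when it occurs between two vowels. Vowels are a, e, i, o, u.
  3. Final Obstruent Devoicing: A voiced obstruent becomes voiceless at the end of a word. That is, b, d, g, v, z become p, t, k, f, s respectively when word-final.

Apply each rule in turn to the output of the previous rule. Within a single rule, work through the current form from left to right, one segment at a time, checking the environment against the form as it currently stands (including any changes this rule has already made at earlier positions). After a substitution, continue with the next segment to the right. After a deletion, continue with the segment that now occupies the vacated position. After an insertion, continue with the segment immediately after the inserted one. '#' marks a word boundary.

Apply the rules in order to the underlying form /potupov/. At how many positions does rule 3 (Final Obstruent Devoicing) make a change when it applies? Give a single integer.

1

1 Syncope: no change — [potupov]
2 Voicing Between Vowels: [potupov] → [podubov]
3 Final Obstruent Devoicing: [podubov] → [podubof]
Rule 3 changed 1 position(s).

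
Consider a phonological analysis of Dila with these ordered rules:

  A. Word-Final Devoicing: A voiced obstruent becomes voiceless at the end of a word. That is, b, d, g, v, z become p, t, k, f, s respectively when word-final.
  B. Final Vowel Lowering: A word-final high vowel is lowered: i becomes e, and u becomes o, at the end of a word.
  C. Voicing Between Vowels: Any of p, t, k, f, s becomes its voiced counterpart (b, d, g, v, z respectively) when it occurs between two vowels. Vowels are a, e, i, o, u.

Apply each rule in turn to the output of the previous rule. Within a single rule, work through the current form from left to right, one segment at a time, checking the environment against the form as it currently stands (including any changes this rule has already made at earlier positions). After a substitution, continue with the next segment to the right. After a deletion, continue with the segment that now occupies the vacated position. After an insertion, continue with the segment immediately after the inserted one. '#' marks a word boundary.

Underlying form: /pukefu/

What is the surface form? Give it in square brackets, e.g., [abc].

[pugevo]

A Word-Final Devoicing: no change — [pukefu]
B Final Vowel Lowering: [pukefu] → [pukefo]
C Voicing Between Vowels: [pukefo] → [pugevo]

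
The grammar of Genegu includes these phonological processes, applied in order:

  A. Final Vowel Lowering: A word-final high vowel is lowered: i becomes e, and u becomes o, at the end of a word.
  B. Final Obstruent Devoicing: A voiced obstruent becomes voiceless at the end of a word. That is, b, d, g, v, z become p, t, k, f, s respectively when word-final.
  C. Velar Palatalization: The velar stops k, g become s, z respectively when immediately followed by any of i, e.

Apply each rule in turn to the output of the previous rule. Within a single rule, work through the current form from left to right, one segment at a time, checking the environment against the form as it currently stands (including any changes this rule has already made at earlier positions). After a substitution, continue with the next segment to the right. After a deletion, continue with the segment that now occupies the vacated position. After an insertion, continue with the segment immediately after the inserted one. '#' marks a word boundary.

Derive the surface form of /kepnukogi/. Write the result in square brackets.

[sepnukoze]

A Final Vowel Lowering: [kepnukogi] → [kepnukoge]
B Final Obstruent Devoicing: no change — [kepnukoge]
C Velar Palatalization: [kepnukoge] → [sepnukoze]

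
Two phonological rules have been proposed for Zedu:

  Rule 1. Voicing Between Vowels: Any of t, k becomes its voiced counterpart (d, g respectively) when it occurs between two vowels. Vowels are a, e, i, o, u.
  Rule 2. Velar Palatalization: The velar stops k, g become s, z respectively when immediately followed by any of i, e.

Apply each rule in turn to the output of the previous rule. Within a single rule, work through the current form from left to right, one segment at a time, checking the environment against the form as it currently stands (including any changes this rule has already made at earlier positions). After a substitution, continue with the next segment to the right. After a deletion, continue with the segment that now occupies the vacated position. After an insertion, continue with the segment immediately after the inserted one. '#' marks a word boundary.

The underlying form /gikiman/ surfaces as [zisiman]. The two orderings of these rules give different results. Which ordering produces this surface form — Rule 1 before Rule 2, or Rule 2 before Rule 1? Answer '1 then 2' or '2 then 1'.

Order 1 then 2:
  1 Voicing Between Vowels: [gikiman] → [gigiman]
  2 Velar Palatalization: [gigiman] → [ziziman]
  result: [ziziman]
Order 2 then 1:
  2 Velar Palatalization: [gikiman] → [zisiman]
  1 Voicing Between Vowels: no change — [zisiman]
  result: [zisiman]

2 then 1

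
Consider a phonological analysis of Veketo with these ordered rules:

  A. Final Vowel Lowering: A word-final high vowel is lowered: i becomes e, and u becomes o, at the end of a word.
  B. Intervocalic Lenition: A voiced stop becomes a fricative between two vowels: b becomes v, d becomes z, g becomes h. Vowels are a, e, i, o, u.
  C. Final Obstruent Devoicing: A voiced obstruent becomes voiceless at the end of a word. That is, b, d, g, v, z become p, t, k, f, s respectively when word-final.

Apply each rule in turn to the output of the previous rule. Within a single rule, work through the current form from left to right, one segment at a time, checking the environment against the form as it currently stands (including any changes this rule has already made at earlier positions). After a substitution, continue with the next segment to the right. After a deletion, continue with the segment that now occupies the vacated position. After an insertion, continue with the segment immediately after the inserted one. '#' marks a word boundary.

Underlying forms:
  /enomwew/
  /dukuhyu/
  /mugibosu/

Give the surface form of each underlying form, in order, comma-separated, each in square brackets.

/enomwew/:
  A Final Vowel Lowering: no change — [enomwew]
  B Intervocalic Lenition: no change — [enomwew]
  C Final Obstruent Devoicing: no change — [enomwew]
/dukuhyu/:
  A Final Vowel Lowering: [dukuhyu] → [dukuhyo]
  B Intervocalic Lenition: no change — [dukuhyo]
  C Final Obstruent Devoicing: no change — [dukuhyo]
/mugibosu/:
  A Final Vowel Lowering: [mugibosu] → [mugiboso]
  B Intervocalic Lenition: [mugiboso] → [muhivoso]
  C Final Obstruent Devoicing: no change — [muhivoso]

[enomwew], [dukuhyo], [muhivoso]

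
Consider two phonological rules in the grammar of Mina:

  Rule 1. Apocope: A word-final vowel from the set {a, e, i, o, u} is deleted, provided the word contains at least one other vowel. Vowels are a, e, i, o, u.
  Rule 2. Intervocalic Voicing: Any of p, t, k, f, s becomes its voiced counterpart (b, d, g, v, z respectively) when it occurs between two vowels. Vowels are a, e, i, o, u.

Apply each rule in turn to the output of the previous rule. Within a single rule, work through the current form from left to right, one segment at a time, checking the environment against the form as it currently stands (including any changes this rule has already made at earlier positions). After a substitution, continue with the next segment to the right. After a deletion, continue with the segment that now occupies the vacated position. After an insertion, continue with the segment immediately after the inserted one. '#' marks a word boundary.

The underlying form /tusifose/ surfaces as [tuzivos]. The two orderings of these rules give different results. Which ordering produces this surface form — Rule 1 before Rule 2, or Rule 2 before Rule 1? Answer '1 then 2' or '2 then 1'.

Order 1 then 2:
  1 Apocope: [tusifose] → [tusifos]
  2 Intervocalic Voicing: [tusifos] → [tuzivos]
  result: [tuzivos]
Order 2 then 1:
  2 Intervocalic Voicing: [tusifose] → [tuzivoze]
  1 Apocope: [tuzivoze] → [tuzivoz]
  result: [tuzivoz]

1 then 2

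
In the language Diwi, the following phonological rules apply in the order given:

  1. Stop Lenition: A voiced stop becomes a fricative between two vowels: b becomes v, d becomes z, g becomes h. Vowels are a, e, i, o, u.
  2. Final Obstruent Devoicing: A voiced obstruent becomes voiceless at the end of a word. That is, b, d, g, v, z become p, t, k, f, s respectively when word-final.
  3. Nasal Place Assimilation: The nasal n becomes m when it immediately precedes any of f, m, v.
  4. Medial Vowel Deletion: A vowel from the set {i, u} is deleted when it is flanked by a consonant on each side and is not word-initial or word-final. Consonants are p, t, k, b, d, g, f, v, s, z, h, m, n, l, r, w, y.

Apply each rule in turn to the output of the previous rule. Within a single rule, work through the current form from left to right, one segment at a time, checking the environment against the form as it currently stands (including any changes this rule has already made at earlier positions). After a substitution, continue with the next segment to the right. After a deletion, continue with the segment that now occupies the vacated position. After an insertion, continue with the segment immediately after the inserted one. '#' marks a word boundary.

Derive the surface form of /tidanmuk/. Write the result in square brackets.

1 Stop Lenition: [tidanmuk] → [tizanmuk]
2 Final Obstruent Devoicing: no change — [tizanmuk]
3 Nasal Place Assimilation: [tizanmuk] → [tizammuk]
4 Medial Vowel Deletion: [tizammuk] → [tzammk]

[tzammk]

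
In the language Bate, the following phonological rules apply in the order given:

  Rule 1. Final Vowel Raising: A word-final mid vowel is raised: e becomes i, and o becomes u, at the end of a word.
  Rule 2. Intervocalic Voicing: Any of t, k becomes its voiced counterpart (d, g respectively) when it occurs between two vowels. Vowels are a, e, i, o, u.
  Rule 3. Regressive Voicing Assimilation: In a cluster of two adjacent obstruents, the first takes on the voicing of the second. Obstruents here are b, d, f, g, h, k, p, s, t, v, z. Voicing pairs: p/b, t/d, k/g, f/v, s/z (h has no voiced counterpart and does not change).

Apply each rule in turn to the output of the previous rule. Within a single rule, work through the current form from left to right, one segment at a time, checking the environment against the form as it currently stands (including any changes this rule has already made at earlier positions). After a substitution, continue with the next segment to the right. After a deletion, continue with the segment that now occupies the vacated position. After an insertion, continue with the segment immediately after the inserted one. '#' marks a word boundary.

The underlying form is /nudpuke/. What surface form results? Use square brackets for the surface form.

[nutpugi]

Rule 1 Final Vowel Raising: [nudpuke] → [nudpuki]
Rule 2 Intervocalic Voicing: [nudpuki] → [nudpugi]
Rule 3 Regressive Voicing Assimilation: [nudpugi] → [nutpugi]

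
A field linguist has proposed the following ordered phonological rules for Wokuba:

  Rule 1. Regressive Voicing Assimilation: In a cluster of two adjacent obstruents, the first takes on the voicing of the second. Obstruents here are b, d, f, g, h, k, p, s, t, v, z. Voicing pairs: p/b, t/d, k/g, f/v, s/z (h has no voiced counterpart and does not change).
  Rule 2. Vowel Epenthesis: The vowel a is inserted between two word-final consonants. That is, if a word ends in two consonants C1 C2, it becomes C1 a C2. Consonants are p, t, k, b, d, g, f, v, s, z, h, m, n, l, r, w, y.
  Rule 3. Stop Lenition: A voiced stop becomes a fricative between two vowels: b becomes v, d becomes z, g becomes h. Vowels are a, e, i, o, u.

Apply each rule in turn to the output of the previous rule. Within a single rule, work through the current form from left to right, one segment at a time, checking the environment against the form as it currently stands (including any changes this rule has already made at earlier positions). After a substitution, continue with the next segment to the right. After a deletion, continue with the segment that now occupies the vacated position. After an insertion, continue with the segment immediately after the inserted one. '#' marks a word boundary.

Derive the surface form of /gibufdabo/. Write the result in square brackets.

[givuvdavo]

Rule 1 Regressive Voicing Assimilation: [gibufdabo] → [gibuvdabo]
Rule 2 Vowel Epenthesis: no change — [gibuvdabo]
Rule 3 Stop Lenition: [gibuvdabo] → [givuvdavo]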